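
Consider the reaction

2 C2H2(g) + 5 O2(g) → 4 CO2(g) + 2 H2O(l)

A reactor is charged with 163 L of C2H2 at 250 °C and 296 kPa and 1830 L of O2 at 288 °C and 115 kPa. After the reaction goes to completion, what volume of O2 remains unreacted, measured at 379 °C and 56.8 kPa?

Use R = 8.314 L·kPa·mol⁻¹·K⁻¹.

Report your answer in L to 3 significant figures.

n(C2H2) = PV/RT = (296 × 163) / (8.314 × 523.15) = 11.09 mol
n(O2) = PV/RT = (115 × 1830) / (8.314 × 561.15) = 45.11 mol
For 11.09 mol C2H2, stoichiometry requires (5/2) × 11.09 = 27.73 mol O2; 45.11 mol is available, so C2H2 is limiting.
n(O2) consumed = (5/2) × 11.09 = 27.73 mol; remaining = 45.11 − 27.73 = 17.38 mol
V(O2) = nRT/P = 17.38 × 8.314 × 652.15 / 56.8 = 1659 L

1660 L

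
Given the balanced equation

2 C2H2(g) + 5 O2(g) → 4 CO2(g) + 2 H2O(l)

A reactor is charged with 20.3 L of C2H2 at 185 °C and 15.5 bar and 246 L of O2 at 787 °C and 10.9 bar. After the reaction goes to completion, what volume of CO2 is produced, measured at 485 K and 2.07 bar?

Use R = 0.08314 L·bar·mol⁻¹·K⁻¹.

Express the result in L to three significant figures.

n(C2H2) = PV/RT = (15.5 × 20.3) / (0.08314 × 458.15) = 8.261 mol
n(O2) = PV/RT = (10.9 × 246) / (0.08314 × 1060.15) = 30.42 mol
For 8.261 mol C2H2, stoichiometry requires (5/2) × 8.261 = 20.65 mol O2; 30.42 mol is available, so C2H2 is limiting.
n(CO2) = (4/2) × 8.261 = 16.52 mol
V(CO2) = nRT/P = 16.52 × 0.08314 × 485 / 2.07 = 321.8 L

322 L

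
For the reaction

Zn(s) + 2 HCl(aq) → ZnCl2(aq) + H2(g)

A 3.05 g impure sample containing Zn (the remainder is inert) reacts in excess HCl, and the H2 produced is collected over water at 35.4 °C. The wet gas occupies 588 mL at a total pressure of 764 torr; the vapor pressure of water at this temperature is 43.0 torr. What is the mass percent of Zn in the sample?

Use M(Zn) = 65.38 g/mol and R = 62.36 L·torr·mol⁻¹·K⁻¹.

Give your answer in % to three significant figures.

47.2 %

P(H2) = 764 − 43.0 = 721.0 torr
n(H2) = PV/RT = (721.0 × 0.5880) / (62.36 × 308.55) = 0.02203 mol
n(Zn) = (1/1) × 0.02203 = 0.02203 mol
m(Zn) = 0.02203 × 65.38 = 1.440 g
%Zn = 1.440 / 3.05 × 100 = 47.21%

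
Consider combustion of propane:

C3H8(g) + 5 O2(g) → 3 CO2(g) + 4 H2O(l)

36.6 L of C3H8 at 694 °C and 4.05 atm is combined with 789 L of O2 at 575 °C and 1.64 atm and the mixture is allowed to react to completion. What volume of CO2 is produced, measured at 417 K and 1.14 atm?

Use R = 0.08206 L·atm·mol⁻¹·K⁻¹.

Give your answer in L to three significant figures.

168 L

n(C3H8) = PV/RT = (4.05 × 36.6) / (0.08206 × 967.15) = 1.868 mol
n(O2) = PV/RT = (1.64 × 789) / (0.08206 × 848.15) = 18.59 mol
For 1.868 mol C3H8, stoichiometry requires (5/1) × 1.868 = 9.340 mol O2; 18.59 mol is available, so C3H8 is limiting.
n(CO2) = (3/1) × 1.868 = 5.604 mol
V(CO2) = nRT/P = 5.604 × 0.08206 × 417 / 1.14 = 168.2 L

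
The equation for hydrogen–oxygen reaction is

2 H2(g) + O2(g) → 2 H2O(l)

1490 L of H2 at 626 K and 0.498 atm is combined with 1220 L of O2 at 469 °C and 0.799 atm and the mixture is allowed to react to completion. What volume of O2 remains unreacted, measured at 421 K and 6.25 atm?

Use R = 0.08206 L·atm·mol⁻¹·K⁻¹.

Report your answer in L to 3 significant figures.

48.6 L

n(H2) = PV/RT = (0.498 × 1490) / (0.08206 × 626) = 14.44 mol
n(O2) = PV/RT = (0.799 × 1220) / (0.08206 × 742.15) = 16.01 mol
For 14.44 mol H2, stoichiometry requires (1/2) × 14.44 = 7.220 mol O2; 16.01 mol is available, so H2 is limiting.
n(O2) consumed = (1/2) × 14.44 = 7.220 mol; remaining = 16.01 − 7.220 = 8.790 mol
V(O2) = nRT/P = 8.790 × 0.08206 × 421 / 6.25 = 48.59 L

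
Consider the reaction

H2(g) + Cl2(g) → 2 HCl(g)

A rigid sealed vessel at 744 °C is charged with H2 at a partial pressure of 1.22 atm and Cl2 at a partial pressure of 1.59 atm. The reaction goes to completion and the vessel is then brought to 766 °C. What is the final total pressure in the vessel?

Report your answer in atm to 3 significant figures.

2.87 atm

At constant V, partial pressures at 744 °C are proportional to moles, so apply stoichiometry directly to pressures.
P(Cl2) required for 1.22 atm of H2 = (1/1) × 1.22 = 1.220 atm; available 1.59 atm, so H2 is limiting.
P(Cl2) remaining = 1.59 − (1/1) × 1.22 = 0.3700 atm
P(gaseous products) = (2)/1 × 1.22 = 2.440 atm
P_total at 744 °C = 0.3700 + 2.440 = 2.810 atm
Scaling to 766 °C: P = 2.810 × 1039.15/1017.15 = 2.871 atm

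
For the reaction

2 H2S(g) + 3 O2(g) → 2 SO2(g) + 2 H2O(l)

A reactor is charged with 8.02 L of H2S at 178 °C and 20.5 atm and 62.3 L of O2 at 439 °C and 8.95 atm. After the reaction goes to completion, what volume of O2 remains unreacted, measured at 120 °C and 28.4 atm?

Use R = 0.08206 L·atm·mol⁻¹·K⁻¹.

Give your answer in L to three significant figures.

3.27 L

n(H2S) = PV/RT = (20.5 × 8.02) / (0.08206 × 451.15) = 4.441 mol
n(O2) = PV/RT = (8.95 × 62.3) / (0.08206 × 712.15) = 9.541 mol
For 4.441 mol H2S, stoichiometry requires (3/2) × 4.441 = 6.662 mol O2; 9.541 mol is available, so H2S is limiting.
n(O2) consumed = (3/2) × 4.441 = 6.662 mol; remaining = 9.541 − 6.662 = 2.879 mol
V(O2) = nRT/P = 2.879 × 0.08206 × 393.15 / 28.4 = 3.270 L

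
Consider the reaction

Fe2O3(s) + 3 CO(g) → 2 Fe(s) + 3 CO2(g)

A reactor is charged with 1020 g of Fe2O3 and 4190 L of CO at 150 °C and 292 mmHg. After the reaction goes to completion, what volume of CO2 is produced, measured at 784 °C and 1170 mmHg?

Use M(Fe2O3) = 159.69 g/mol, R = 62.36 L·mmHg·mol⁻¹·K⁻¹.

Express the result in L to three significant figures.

n(Fe2O3) = 1020 / 159.69 = 6.387 mol
n(CO) = PV/RT = (292 × 4190) / (62.36 × 423.15) = 46.37 mol
For 6.387 mol Fe2O3, stoichiometry requires (3/1) × 6.387 = 19.16 mol CO; 46.37 mol is available, so Fe2O3 is limiting.
n(CO2) = (3/1) × 6.387 = 19.16 mol
V(CO2) = nRT/P = 19.16 × 62.36 × 1057.15 / 1170 = 1080 L

1080 L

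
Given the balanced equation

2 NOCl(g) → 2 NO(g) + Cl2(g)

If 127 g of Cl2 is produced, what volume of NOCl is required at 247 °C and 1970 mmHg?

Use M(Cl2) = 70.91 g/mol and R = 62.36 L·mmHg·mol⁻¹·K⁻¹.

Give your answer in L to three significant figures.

n(Cl2) = 127.0 / 70.91 = 1.791 mol
n(NOCl) = (2/1) × 1.791 = 3.582 mol
V = nRT/P = 3.582 × 62.36 × 520.15 / 1970 = 58.98 L

59.0 L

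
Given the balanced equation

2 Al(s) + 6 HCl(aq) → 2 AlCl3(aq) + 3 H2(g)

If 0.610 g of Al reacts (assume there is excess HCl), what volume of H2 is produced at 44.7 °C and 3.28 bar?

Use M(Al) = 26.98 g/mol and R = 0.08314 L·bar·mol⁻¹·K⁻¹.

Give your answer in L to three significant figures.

0.273 L

n(Al) = 0.6100 / 26.98 = 0.02261 mol
n(H2) = (3/2) × 0.02261 = 0.03392 mol
V = nRT/P = 0.03392 × 0.08314 × 317.85 / 3.28 = 0.2733 L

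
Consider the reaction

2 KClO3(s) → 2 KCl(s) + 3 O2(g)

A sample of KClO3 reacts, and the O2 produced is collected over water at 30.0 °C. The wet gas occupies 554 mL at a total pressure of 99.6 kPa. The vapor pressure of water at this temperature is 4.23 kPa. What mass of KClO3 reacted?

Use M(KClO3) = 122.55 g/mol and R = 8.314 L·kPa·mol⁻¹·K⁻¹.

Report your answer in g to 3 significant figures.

P(O2) = 99.6 − 4.23 = 95.37 kPa
n(O2) = PV/RT = (95.37 × 0.5540) / (8.314 × 303.15) = 0.02096 mol
n(KClO3) = (2/3) × 0.02096 = 0.01397 mol
m(KClO3) = 0.01397 × 122.55 = 1.712 g

1.71 g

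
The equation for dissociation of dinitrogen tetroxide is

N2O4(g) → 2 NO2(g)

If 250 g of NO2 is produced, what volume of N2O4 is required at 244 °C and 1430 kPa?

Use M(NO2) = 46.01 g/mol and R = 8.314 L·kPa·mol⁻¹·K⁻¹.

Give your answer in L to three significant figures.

n(NO2) = 250.0 / 46.01 = 5.434 mol
n(N2O4) = (1/2) × 5.434 = 2.717 mol
V = nRT/P = 2.717 × 8.314 × 517.15 / 1430 = 8.169 L

8.17 L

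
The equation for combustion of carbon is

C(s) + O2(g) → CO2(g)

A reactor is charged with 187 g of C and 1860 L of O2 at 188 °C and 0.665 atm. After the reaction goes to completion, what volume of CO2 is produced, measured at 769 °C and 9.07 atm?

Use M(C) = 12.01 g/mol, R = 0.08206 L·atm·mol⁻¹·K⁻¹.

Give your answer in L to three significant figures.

147 L

n(C) = 187 / 12.01 = 15.57 mol
n(O2) = PV/RT = (0.665 × 1860) / (0.08206 × 461.15) = 32.69 mol
For 15.57 mol C, stoichiometry requires (1/1) × 15.57 = 15.57 mol O2; 32.69 mol is available, so C is limiting.
n(CO2) = (1/1) × 15.57 = 15.57 mol
V(CO2) = nRT/P = 15.57 × 0.08206 × 1042.15 / 9.07 = 146.8 L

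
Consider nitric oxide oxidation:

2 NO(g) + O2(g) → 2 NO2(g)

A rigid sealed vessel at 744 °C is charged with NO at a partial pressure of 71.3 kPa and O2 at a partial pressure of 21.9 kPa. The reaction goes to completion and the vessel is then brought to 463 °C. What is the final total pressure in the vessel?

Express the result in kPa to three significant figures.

With V and T fixed, P_i ∝ n_i, so the mole ratios apply directly to partial pressures at 744 °C.
P(O2) required for 71.3 kPa of NO = (1/2) × 71.3 = 35.65 kPa; available 21.9 kPa, so O2 is limiting.
P(NO) remaining = 71.3 − (2/1) × 21.9 = 27.50 kPa
P(gaseous products) = (2)/1 × 21.9 = 43.80 kPa
P_total at 744 °C = 27.50 + 43.80 = 71.30 kPa
Scaling to 463 °C: P = 71.30 × 736.15/1017.15 = 51.60 kPa

51.6 kPa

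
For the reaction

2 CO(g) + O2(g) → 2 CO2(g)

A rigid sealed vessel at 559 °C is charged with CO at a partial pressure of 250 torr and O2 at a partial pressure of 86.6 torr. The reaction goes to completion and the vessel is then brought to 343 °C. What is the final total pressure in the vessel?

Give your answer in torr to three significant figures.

185 torr

At constant V, partial pressures at 559 °C are proportional to moles, so apply stoichiometry directly to pressures.
P(O2) required for 250 torr of CO = (1/2) × 250 = 125.0 torr; available 86.6 torr, so O2 is limiting.
P(CO) remaining = 250 − (2/1) × 86.6 = 76.80 torr
P(gaseous products) = (2)/1 × 86.6 = 173.2 torr
P_total at 559 °C = 76.80 + 173.2 = 250.0 torr
Scaling to 343 °C: P = 250.0 × 616.15/832.15 = 185.1 torr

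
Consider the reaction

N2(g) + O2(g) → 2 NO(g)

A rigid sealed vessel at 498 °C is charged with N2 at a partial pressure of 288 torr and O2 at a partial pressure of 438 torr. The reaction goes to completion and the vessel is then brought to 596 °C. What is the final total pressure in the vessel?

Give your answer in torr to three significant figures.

818 torr

With V and T fixed, P_i ∝ n_i, so the mole ratios apply directly to partial pressures at 498 °C.
P(O2) required for 288 torr of N2 = (1/1) × 288 = 288.0 torr; available 438 torr, so N2 is limiting.
P(O2) remaining = 438 − (1/1) × 288 = 150.0 torr
P(gaseous products) = (2)/1 × 288 = 576.0 torr
P_total at 498 °C = 150.0 + 576.0 = 726.0 torr
Scaling to 596 °C: P = 726.0 × 869.15/771.15 = 818.3 torr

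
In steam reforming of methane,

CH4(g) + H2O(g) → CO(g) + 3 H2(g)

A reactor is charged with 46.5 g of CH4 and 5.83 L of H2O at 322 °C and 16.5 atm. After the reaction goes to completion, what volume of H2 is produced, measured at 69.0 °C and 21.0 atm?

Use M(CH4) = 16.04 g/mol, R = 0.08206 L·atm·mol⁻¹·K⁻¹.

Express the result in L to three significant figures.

n(CH4) = 46.5 / 16.04 = 2.899 mol
n(H2O) = PV/RT = (16.5 × 5.83) / (0.08206 × 595.15) = 1.970 mol
For 2.899 mol CH4, stoichiometry requires (1/1) × 2.899 = 2.899 mol H2O; 1.970 mol is available, so H2O is limiting.
n(H2) = (3/1) × 1.970 = 5.910 mol
V(H2) = nRT/P = 5.910 × 0.08206 × 342.15 / 21.0 = 7.902 L

7.90 L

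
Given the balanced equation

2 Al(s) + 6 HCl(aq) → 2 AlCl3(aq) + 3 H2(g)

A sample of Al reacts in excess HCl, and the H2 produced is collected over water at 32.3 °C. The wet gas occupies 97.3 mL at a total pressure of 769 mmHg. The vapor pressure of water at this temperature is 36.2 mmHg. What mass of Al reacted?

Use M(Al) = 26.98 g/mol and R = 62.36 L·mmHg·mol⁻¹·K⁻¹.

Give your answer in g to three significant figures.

0.0673 g

P(H2) = 769 − 36.2 = 732.8 mmHg
n(H2) = PV/RT = (732.8 × 0.09730) / (62.36 × 305.45) = 0.003743 mol
n(Al) = (2/3) × 0.003743 = 0.002495 mol
m(Al) = 0.002495 × 26.98 = 0.06732 g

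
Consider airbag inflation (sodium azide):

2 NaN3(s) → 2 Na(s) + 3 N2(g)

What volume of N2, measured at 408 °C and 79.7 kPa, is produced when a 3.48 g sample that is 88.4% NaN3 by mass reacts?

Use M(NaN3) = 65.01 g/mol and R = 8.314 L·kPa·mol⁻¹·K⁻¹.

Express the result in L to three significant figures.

mass of NaN3 = 3.48 × 88.4/100 = 3.076 g
n(NaN3) = 3.076 / 65.01 = 0.04732 mol
n(N2) = (3/2) × 0.04732 = 0.07098 mol
V = nRT/P = 0.07098 × 8.314 × 681.15 / 79.7 = 5.043 L

5.04 L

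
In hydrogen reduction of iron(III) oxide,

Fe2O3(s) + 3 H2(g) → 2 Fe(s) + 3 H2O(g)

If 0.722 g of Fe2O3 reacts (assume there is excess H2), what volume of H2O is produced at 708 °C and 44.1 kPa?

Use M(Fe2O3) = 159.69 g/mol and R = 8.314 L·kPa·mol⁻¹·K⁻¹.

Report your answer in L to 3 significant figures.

n(Fe2O3) = 0.7220 / 159.69 = 0.004521 mol
n(H2O) = (3/1) × 0.004521 = 0.01356 mol
V = nRT/P = 0.01356 × 8.314 × 981.15 / 44.1 = 2.508 L

2.51 L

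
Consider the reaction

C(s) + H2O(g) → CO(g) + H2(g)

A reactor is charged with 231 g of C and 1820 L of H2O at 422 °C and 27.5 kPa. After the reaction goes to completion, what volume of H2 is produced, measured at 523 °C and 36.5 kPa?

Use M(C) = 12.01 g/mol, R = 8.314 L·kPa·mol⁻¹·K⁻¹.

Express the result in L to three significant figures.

1570 L

n(C) = 231 / 12.01 = 19.23 mol
n(H2O) = PV/RT = (27.5 × 1820) / (8.314 × 695.15) = 8.660 mol
For 19.23 mol C, stoichiometry requires (1/1) × 19.23 = 19.23 mol H2O; 8.660 mol is available, so H2O is limiting.
n(H2) = (1/1) × 8.660 = 8.660 mol
V(H2) = nRT/P = 8.660 × 8.314 × 796.15 / 36.5 = 1570 L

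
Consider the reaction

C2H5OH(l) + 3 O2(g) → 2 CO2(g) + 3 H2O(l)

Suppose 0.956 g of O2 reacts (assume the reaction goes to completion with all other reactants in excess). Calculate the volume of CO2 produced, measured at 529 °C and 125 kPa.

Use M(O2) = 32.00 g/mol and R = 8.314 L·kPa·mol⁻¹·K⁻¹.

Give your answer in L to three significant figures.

n(O2) = 0.9560 / 32.00 = 0.02987 mol
n(CO2) = (2/3) × 0.02987 = 0.01991 mol
V = nRT/P = 0.01991 × 8.314 × 802.15 / 125 = 1.062 L

1.06 L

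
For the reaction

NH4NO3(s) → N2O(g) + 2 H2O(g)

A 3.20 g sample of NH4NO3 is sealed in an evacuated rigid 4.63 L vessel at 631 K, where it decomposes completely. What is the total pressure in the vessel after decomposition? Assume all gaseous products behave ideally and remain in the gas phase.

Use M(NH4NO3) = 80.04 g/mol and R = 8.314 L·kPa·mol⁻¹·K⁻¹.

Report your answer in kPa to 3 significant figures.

136 kPa

n(NH4NO3) = 3.20 / 80.04 = 0.03998 mol
n(gas produced) = (3/1) × 0.03998 = 0.1199 mol
P = nRT/V = 0.1199 × 8.314 × 631 / 4.63 = 135.9 kPa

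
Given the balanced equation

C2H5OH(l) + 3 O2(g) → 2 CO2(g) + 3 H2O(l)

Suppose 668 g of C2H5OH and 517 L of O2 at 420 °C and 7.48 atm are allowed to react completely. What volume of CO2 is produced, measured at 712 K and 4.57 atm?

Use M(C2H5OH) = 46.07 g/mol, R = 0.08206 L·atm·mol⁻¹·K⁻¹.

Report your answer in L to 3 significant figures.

371 L

n(C2H5OH) = 668 / 46.07 = 14.50 mol
n(O2) = PV/RT = (7.48 × 517) / (0.08206 × 693.15) = 67.99 mol
For 14.50 mol C2H5OH, stoichiometry requires (3/1) × 14.50 = 43.50 mol O2; 67.99 mol is available, so C2H5OH is limiting.
n(CO2) = (2/1) × 14.50 = 29.00 mol
V(CO2) = nRT/P = 29.00 × 0.08206 × 712 / 4.57 = 370.8 L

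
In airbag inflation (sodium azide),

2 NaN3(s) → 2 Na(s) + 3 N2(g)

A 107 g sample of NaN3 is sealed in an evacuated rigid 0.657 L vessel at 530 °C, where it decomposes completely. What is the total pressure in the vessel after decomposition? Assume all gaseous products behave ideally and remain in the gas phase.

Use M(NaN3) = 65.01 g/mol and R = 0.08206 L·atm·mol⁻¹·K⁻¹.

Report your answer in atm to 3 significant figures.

n(NaN3) = 107 / 65.01 = 1.646 mol
n(gas produced) = (3/2) × 1.646 = 2.469 mol
P = nRT/V = 2.469 × 0.08206 × 803.15 / 0.657 = 247.7 atm

248 atm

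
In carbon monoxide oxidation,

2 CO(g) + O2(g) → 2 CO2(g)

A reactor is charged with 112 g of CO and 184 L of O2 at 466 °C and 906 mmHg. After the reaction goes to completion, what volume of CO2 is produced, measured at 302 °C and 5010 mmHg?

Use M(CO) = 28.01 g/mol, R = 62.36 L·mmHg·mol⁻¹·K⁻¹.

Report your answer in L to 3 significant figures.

n(CO) = 112 / 28.01 = 3.999 mol
n(O2) = PV/RT = (906 × 184) / (62.36 × 739.15) = 3.617 mol
For 3.999 mol CO, stoichiometry requires (1/2) × 3.999 = 2.000 mol O2; 3.617 mol is available, so CO is limiting.
n(CO2) = (2/2) × 3.999 = 3.999 mol
V(CO2) = nRT/P = 3.999 × 62.36 × 575.15 / 5010 = 28.63 L

28.6 L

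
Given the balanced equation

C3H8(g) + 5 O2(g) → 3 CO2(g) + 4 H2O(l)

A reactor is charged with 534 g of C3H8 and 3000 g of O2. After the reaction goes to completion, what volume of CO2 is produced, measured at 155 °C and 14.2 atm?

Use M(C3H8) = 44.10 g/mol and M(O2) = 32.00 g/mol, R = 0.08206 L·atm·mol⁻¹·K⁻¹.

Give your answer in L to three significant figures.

n(C3H8) = 534 / 44.10 = 12.11 mol
n(O2) = 3000 / 32.00 = 93.75 mol
For 12.11 mol C3H8, stoichiometry requires (5/1) × 12.11 = 60.55 mol O2; 93.75 mol is available, so C3H8 is limiting.
n(CO2) = (3/1) × 12.11 = 36.33 mol
V(CO2) = nRT/P = 36.33 × 0.08206 × 428.15 / 14.2 = 89.89 L

89.9 L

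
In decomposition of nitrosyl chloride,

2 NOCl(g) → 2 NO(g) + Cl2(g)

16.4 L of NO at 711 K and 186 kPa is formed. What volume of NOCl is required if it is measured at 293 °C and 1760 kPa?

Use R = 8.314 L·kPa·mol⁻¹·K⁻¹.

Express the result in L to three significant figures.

1.38 L

n(NO) = PV/RT = (186 × 16.4) / (8.314 × 711) = 0.5160 mol
n(NOCl) = (2/2) × 0.5160 = 0.5160 mol
V = nRT/P = 0.5160 × 8.314 × 566.15 / 1760 = 1.380 L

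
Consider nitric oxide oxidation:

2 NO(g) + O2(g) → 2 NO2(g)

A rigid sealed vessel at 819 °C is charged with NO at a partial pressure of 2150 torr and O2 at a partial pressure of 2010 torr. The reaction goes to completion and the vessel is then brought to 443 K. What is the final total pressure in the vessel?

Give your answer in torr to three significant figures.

1250 torr

Because the vessel is rigid and T is held at 819 °C, work the stoichiometry in partial pressures (P_i = n_iRT/V).
P(O2) required for 2150 torr of NO = (1/2) × 2150 = 1075 torr; available 2010 torr, so NO is limiting.
P(O2) remaining = 2010 − (1/2) × 2150 = 935.0 torr
P(gaseous products) = (2)/2 × 2150 = 2150 torr
P_total at 819 °C = 935.0 + 2150 = 3085 torr
Scaling to 443 K: P = 3085 × 443/1092.15 = 1251 torr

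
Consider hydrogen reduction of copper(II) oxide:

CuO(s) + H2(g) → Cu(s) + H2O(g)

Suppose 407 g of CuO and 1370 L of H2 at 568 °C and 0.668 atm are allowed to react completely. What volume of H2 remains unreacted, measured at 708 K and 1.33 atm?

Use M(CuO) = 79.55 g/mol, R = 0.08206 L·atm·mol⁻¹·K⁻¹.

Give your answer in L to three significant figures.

n(CuO) = 407 / 79.55 = 5.116 mol
n(H2) = PV/RT = (0.668 × 1370) / (0.08206 × 841.15) = 13.26 mol
For 5.116 mol CuO, stoichiometry requires (1/1) × 5.116 = 5.116 mol H2; 13.26 mol is available, so CuO is limiting.
n(H2) consumed = (1/1) × 5.116 = 5.116 mol; remaining = 13.26 − 5.116 = 8.144 mol
V(H2) = nRT/P = 8.144 × 0.08206 × 708 / 1.33 = 355.8 L

356 L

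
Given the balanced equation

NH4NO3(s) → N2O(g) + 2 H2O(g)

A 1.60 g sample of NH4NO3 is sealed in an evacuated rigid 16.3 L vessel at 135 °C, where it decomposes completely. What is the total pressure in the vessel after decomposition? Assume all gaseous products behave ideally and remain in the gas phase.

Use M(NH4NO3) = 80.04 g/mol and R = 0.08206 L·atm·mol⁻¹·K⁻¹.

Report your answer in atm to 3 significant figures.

0.123 atm

n(NH4NO3) = 1.60 / 80.04 = 0.01999 mol
n(gas produced) = (3/1) × 0.01999 = 0.05997 mol
P = nRT/V = 0.05997 × 0.08206 × 408.15 / 16.3 = 0.1232 atm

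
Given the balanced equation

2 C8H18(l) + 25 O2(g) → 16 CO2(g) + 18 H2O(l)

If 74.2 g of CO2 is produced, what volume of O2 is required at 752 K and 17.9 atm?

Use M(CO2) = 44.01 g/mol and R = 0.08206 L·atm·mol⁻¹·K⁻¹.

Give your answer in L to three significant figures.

9.08 L

n(CO2) = 74.20 / 44.01 = 1.686 mol
n(O2) = (25/16) × 1.686 = 2.634 mol
V = nRT/P = 2.634 × 0.08206 × 752 / 17.9 = 9.081 L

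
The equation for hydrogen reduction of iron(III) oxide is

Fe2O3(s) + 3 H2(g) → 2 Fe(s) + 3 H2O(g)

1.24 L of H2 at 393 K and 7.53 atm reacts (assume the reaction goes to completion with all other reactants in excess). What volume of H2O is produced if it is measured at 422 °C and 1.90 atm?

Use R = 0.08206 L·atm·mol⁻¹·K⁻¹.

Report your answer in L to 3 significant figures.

n(H2) = PV/RT = (7.53 × 1.24) / (0.08206 × 393) = 0.2895 mol
n(H2O) = (3/3) × 0.2895 = 0.2895 mol
V = nRT/P = 0.2895 × 0.08206 × 695.15 / 1.90 = 8.692 L

8.69 L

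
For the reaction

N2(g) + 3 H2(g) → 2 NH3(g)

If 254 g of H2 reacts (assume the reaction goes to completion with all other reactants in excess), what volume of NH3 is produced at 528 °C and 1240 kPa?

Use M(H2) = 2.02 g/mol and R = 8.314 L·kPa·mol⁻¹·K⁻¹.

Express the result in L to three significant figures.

n(H2) = 254.0 / 2.02 = 125.7 mol
n(NH3) = (2/3) × 125.7 = 83.80 mol
V = nRT/P = 83.80 × 8.314 × 801.15 / 1240 = 450.1 L

450 L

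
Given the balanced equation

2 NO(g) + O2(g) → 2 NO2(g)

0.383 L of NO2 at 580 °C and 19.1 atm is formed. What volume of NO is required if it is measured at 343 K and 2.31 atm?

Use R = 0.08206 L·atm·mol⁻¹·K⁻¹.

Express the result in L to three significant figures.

1.27 L

n(NO2) = PV/RT = (19.1 × 0.383) / (0.08206 × 853.15) = 0.1045 mol
n(NO) = (2/2) × 0.1045 = 0.1045 mol
V = nRT/P = 0.1045 × 0.08206 × 343 / 2.31 = 1.273 L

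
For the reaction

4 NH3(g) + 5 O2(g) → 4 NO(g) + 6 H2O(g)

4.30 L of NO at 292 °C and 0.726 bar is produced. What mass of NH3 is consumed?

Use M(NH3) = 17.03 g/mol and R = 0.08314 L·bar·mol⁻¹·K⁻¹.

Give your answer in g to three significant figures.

n(NO) = PV/RT = (0.726 × 4.30) / (0.08314 × 565.15) = 0.06644 mol
n(NH3) = (4/4) × 0.06644 = 0.06644 mol
m(NH3) = 0.06644 × 17.03 = 1.131 g

1.13 g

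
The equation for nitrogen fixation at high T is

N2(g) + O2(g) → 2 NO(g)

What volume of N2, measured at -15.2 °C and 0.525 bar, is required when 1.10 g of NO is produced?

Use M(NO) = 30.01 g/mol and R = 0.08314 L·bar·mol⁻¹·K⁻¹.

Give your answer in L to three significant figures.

n(NO) = 1.100 / 30.01 = 0.03665 mol
n(N2) = (1/2) × 0.03665 = 0.01833 mol
V = nRT/P = 0.01833 × 0.08314 × 257.95 / 0.525 = 0.7488 L

0.749 L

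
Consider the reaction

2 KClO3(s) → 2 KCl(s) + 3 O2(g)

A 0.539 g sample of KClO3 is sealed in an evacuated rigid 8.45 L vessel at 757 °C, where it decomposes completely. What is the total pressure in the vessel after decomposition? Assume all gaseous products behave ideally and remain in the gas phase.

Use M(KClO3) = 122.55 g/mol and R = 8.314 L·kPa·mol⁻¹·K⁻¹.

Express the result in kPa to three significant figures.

n(KClO3) = 0.539 / 122.55 = 0.004398 mol
n(gas produced) = (3/2) × 0.004398 = 0.006597 mol
P = nRT/V = 0.006597 × 8.314 × 1030.15 / 8.45 = 6.687 kPa

6.69 kPa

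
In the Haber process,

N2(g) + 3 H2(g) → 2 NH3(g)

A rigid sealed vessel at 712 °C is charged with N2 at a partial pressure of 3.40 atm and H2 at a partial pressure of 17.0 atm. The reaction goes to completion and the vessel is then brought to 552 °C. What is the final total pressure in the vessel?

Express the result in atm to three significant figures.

Because the vessel is rigid and T is held at 712 °C, work the stoichiometry in partial pressures (P_i = n_iRT/V).
P(H2) required for 3.40 atm of N2 = (3/1) × 3.40 = 10.20 atm; available 17.0 atm, so N2 is limiting.
P(H2) remaining = 17.0 − (3/1) × 3.40 = 6.800 atm
P(gaseous products) = (2)/1 × 3.40 = 6.800 atm
P_total at 712 °C = 6.800 + 6.800 = 13.60 atm
Scaling to 552 °C: P = 13.60 × 825.15/985.15 = 11.39 atm

11.4 atm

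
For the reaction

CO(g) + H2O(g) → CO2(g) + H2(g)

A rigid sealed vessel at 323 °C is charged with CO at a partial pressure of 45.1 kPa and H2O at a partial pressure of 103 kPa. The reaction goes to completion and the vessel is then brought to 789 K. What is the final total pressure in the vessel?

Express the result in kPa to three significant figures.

196 kPa

With V and T fixed, P_i ∝ n_i, so the mole ratios apply directly to partial pressures at 323 °C.
P(H2O) required for 45.1 kPa of CO = (1/1) × 45.1 = 45.10 kPa; available 103 kPa, so CO is limiting.
P(H2O) remaining = 103 − (1/1) × 45.1 = 57.90 kPa
P(gaseous products) = (1+1)/1 × 45.1 = 90.20 kPa
P_total at 323 °C = 57.90 + 90.20 = 148.1 kPa
Scaling to 789 K: P = 148.1 × 789/596.15 = 196.0 kPa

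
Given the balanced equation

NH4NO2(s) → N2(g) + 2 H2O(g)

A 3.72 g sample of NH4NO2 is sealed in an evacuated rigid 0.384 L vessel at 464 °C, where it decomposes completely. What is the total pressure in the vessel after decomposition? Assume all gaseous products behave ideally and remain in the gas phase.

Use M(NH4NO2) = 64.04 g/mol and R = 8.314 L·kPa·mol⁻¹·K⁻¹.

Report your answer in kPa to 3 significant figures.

2780 kPa

n(NH4NO2) = 3.72 / 64.04 = 0.05809 mol
n(gas produced) = (3/1) × 0.05809 = 0.1743 mol
P = nRT/V = 0.1743 × 8.314 × 737.15 / 0.384 = 2782 kPa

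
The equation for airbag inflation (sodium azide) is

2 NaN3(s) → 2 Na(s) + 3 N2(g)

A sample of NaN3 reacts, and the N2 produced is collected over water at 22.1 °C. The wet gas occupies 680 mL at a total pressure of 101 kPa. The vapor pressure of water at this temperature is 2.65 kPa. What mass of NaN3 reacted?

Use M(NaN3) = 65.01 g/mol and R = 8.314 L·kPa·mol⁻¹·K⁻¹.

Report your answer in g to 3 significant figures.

1.18 g

P(N2) = 101 − 2.65 = 98.35 kPa
n(N2) = PV/RT = (98.35 × 0.6800) / (8.314 × 295.25) = 0.02724 mol
n(NaN3) = (2/3) × 0.02724 = 0.01816 mol
m(NaN3) = 0.01816 × 65.01 = 1.181 g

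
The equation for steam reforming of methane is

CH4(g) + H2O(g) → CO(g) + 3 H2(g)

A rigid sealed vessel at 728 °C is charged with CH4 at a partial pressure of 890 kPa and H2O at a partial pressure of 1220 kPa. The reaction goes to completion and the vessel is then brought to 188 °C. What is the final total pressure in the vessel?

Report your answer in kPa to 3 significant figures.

With V and T fixed, P_i ∝ n_i, so the mole ratios apply directly to partial pressures at 728 °C.
P(H2O) required for 890 kPa of CH4 = (1/1) × 890 = 890.0 kPa; available 1220 kPa, so CH4 is limiting.
P(H2O) remaining = 1220 − (1/1) × 890 = 330.0 kPa
P(gaseous products) = (1+3)/1 × 890 = 3560 kPa
P_total at 728 °C = 330.0 + 3560 = 3890 kPa
Scaling to 188 °C: P = 3890 × 461.15/1001.15 = 1792 kPa

1790 kPa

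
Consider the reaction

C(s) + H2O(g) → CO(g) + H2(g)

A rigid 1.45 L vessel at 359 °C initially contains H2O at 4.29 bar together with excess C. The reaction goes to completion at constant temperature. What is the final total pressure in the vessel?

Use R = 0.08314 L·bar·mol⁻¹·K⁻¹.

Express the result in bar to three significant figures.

Rigid vessel, constant T ⇒ P scales with total gas moles (1 → 2).
P_final = (2/1) × 4.29 = 8.580 bar

8.58 bar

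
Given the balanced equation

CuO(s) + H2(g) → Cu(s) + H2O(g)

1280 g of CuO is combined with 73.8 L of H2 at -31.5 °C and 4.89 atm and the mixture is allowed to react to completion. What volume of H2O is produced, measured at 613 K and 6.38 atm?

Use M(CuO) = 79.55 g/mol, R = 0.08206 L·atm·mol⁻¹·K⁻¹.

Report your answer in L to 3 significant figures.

n(CuO) = 1280 / 79.55 = 16.09 mol
n(H2) = PV/RT = (4.89 × 73.8) / (0.08206 × 241.65) = 18.20 mol
For 16.09 mol CuO, stoichiometry requires (1/1) × 16.09 = 16.09 mol H2; 18.20 mol is available, so CuO is limiting.
n(H2O) = (1/1) × 16.09 = 16.09 mol
V(H2O) = nRT/P = 16.09 × 0.08206 × 613 / 6.38 = 126.9 L

127 L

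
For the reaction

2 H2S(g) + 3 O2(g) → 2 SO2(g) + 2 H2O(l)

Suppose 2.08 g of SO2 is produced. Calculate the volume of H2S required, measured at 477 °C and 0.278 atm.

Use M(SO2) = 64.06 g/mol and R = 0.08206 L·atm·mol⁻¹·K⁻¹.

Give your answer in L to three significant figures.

n(SO2) = 2.080 / 64.06 = 0.03247 mol
n(H2S) = (2/2) × 0.03247 = 0.03247 mol
V = nRT/P = 0.03247 × 0.08206 × 750.15 / 0.278 = 7.190 L

7.19 L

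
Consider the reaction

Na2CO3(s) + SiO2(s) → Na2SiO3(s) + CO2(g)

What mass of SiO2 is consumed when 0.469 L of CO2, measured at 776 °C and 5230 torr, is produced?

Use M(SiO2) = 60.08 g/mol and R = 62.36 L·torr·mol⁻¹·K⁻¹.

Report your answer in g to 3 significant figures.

n(CO2) = PV/RT = (5230 × 0.469) / (62.36 × 1049.15) = 0.03749 mol
n(SiO2) = (1/1) × 0.03749 = 0.03749 mol
m(SiO2) = 0.03749 × 60.08 = 2.252 g

2.25 g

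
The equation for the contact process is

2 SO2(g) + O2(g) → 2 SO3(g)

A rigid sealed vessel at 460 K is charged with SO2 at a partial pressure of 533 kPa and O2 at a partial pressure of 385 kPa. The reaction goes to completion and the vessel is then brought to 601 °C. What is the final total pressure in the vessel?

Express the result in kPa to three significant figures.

Because the vessel is rigid and T is held at 460 K, work the stoichiometry in partial pressures (P_i = n_iRT/V).
P(O2) required for 533 kPa of SO2 = (1/2) × 533 = 266.5 kPa; available 385 kPa, so SO2 is limiting.
P(O2) remaining = 385 − (1/2) × 533 = 118.5 kPa
P(gaseous products) = (2)/2 × 533 = 533.0 kPa
P_total at 460 K = 118.5 + 533.0 = 651.5 kPa
Scaling to 601 °C: P = 651.5 × 874.15/460 = 1238 kPa

1240 kPa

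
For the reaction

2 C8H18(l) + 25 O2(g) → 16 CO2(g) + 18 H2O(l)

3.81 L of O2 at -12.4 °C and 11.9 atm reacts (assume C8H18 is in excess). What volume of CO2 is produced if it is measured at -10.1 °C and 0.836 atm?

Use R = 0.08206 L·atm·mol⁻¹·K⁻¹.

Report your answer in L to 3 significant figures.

n(O2) = PV/RT = (11.9 × 3.81) / (0.08206 × 260.75) = 2.119 mol
n(CO2) = (16/25) × 2.119 = 1.356 mol
V = nRT/P = 1.356 × 0.08206 × 263.05 / 0.836 = 35.01 L

35.0 L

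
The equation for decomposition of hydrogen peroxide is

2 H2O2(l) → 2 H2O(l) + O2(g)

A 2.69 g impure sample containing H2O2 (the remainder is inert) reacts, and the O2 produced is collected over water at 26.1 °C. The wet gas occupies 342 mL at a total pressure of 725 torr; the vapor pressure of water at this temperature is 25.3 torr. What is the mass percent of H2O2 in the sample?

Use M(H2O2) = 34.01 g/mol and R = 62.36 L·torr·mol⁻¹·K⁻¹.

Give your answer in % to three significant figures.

P(O2) = 725 − 25.3 = 699.7 torr
n(O2) = PV/RT = (699.7 × 0.3420) / (62.36 × 299.25) = 0.01282 mol
n(H2O2) = (2/1) × 0.01282 = 0.02564 mol
m(H2O2) = 0.02564 × 34.01 = 0.8720 g
%H2O2 = 0.8720 / 2.69 × 100 = 32.42%

32.4 %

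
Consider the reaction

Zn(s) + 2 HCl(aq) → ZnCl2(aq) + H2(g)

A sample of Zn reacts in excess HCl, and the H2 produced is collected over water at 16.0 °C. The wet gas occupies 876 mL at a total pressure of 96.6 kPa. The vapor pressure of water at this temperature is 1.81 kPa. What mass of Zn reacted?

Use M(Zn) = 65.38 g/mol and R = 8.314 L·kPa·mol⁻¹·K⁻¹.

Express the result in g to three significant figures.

2.26 g

P(H2) = 96.6 − 1.81 = 94.79 kPa
n(H2) = PV/RT = (94.79 × 0.8760) / (8.314 × 289.15) = 0.03454 mol
n(Zn) = (1/1) × 0.03454 = 0.03454 mol
m(Zn) = 0.03454 × 65.38 = 2.258 g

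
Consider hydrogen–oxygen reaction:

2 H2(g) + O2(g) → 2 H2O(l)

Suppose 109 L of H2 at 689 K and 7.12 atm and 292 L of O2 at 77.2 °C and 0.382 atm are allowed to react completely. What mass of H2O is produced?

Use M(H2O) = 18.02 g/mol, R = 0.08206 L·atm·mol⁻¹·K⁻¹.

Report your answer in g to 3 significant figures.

140 g

n(H2) = PV/RT = (7.12 × 109) / (0.08206 × 689) = 13.73 mol
n(O2) = PV/RT = (0.382 × 292) / (0.08206 × 350.35) = 3.880 mol
For 13.73 mol H2, stoichiometry requires (1/2) × 13.73 = 6.865 mol O2; 3.880 mol is available, so O2 is limiting.
n(H2O) = (2/1) × 3.880 = 7.760 mol
m(H2O) = 7.760 × 18.02 = 139.8 g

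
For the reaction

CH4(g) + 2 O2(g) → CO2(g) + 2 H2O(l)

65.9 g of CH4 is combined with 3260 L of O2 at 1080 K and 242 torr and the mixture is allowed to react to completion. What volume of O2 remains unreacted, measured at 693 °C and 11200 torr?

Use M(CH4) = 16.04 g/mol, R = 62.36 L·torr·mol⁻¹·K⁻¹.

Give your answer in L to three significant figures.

18.8 L

n(CH4) = 65.9 / 16.04 = 4.108 mol
n(O2) = PV/RT = (242 × 3260) / (62.36 × 1080) = 11.71 mol
For 4.108 mol CH4, stoichiometry requires (2/1) × 4.108 = 8.216 mol O2; 11.71 mol is available, so CH4 is limiting.
n(O2) consumed = (2/1) × 4.108 = 8.216 mol; remaining = 11.71 − 8.216 = 3.494 mol
V(O2) = nRT/P = 3.494 × 62.36 × 966.15 / 11200 = 18.80 L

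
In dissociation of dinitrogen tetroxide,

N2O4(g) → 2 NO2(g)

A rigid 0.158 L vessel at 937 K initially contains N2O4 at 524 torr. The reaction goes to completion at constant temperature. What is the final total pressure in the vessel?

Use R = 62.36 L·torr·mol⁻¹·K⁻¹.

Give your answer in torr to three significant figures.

Rigid vessel, constant T ⇒ P scales with total gas moles (1 → 2).
P_final = (2/1) × 524 = 1048 torr

1050 torr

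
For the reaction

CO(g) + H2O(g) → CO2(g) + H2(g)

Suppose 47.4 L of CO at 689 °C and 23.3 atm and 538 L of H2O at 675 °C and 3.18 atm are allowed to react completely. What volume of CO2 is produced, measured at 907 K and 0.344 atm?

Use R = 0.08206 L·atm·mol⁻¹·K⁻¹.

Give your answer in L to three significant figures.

n(CO) = PV/RT = (23.3 × 47.4) / (0.08206 × 962.15) = 13.99 mol
n(H2O) = PV/RT = (3.18 × 538) / (0.08206 × 948.15) = 21.99 mol
For 13.99 mol CO, stoichiometry requires (1/1) × 13.99 = 13.99 mol H2O; 21.99 mol is available, so CO is limiting.
n(CO2) = (1/1) × 13.99 = 13.99 mol
V(CO2) = nRT/P = 13.99 × 0.08206 × 907 / 0.344 = 3027 L

3030 L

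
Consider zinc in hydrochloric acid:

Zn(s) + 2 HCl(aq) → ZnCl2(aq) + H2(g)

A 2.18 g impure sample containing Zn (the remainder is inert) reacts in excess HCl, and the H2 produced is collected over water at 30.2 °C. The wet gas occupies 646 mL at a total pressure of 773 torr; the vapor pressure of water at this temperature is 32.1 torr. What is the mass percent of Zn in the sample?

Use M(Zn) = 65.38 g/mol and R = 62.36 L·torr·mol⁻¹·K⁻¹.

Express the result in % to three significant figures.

75.9 %

P(H2) = 773 − 32.1 = 740.9 torr
n(H2) = PV/RT = (740.9 × 0.6460) / (62.36 × 303.35) = 0.02530 mol
n(Zn) = (1/1) × 0.02530 = 0.02530 mol
m(Zn) = 0.02530 × 65.38 = 1.654 g
%Zn = 1.654 / 2.18 × 100 = 75.87%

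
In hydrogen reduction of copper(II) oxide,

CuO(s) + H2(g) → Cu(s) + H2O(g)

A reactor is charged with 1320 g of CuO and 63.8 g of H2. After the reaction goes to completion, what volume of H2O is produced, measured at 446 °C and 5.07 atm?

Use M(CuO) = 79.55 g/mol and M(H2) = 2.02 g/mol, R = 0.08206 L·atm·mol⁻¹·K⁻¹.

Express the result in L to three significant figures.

n(CuO) = 1320 / 79.55 = 16.59 mol
n(H2) = 63.8 / 2.02 = 31.58 mol
For 16.59 mol CuO, stoichiometry requires (1/1) × 16.59 = 16.59 mol H2; 31.58 mol is available, so CuO is limiting.
n(H2O) = (1/1) × 16.59 = 16.59 mol
V(H2O) = nRT/P = 16.59 × 0.08206 × 719.15 / 5.07 = 193.1 L

193 L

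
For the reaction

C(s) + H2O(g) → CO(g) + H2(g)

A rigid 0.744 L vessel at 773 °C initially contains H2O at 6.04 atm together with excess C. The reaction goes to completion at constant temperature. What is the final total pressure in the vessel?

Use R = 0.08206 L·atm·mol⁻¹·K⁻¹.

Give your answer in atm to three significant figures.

Rigid vessel, constant T ⇒ P scales with total gas moles (1 → 2).
P_final = (2/1) × 6.04 = 12.08 atm

12.1 atm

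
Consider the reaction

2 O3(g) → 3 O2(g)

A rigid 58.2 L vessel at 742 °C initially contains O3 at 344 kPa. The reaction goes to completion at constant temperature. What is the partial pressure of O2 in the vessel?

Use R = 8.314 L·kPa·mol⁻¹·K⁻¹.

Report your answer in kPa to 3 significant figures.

n(O3)₀ = PV/RT = (344 × 58.2) / (8.314 × 1015.15) = 2.372 mol
n(O2) = (3/2) × 2.372 = 3.558 mol
P(O2) = nRT/V = 3.558 × 8.314 × 1015.15 / 58.2 = 516.0 kPa

516 kPa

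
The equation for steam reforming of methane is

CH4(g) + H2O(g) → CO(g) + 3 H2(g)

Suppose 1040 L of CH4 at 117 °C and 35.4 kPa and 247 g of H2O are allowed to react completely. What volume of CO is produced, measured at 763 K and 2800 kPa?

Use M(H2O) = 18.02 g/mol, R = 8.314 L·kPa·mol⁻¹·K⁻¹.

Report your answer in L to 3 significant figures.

25.7 L

n(CH4) = PV/RT = (35.4 × 1040) / (8.314 × 390.15) = 11.35 mol
n(H2O) = 247 / 18.02 = 13.71 mol
For 11.35 mol CH4, stoichiometry requires (1/1) × 11.35 = 11.35 mol H2O; 13.71 mol is available, so CH4 is limiting.
n(CO) = (1/1) × 11.35 = 11.35 mol
V(CO) = nRT/P = 11.35 × 8.314 × 763 / 2800 = 25.71 L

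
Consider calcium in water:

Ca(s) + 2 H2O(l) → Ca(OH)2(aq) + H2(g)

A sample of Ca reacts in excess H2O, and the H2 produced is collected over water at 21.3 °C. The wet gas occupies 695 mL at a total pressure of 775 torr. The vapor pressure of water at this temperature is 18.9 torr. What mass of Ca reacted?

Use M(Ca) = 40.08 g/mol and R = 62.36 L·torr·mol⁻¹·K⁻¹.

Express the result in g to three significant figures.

1.15 g

P(H2) = 775 − 18.9 = 756.1 torr
n(H2) = PV/RT = (756.1 × 0.6950) / (62.36 × 294.45) = 0.02862 mol
n(Ca) = (1/1) × 0.02862 = 0.02862 mol
m(Ca) = 0.02862 × 40.08 = 1.147 g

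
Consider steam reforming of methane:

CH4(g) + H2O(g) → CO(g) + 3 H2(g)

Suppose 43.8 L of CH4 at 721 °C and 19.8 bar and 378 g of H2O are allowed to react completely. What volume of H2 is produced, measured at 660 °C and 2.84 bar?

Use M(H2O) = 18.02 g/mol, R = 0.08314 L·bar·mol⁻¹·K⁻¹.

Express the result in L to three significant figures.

860 L

n(CH4) = PV/RT = (19.8 × 43.8) / (0.08314 × 994.15) = 10.49 mol
n(H2O) = 378 / 18.02 = 20.98 mol
For 10.49 mol CH4, stoichiometry requires (1/1) × 10.49 = 10.49 mol H2O; 20.98 mol is available, so CH4 is limiting.
n(H2) = (3/1) × 10.49 = 31.47 mol
V(H2) = nRT/P = 31.47 × 0.08314 × 933.15 / 2.84 = 859.7 L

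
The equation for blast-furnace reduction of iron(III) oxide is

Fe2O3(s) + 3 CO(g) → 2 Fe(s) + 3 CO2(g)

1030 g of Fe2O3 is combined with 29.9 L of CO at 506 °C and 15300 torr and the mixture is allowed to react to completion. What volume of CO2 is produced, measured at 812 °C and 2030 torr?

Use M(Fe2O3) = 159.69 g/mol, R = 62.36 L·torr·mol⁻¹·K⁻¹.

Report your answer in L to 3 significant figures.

n(Fe2O3) = 1030 / 159.69 = 6.450 mol
n(CO) = PV/RT = (15300 × 29.9) / (62.36 × 779.15) = 9.415 mol
For 6.450 mol Fe2O3, stoichiometry requires (3/1) × 6.450 = 19.35 mol CO; 9.415 mol is available, so CO is limiting.
n(CO2) = (3/3) × 9.415 = 9.415 mol
V(CO2) = nRT/P = 9.415 × 62.36 × 1085.15 / 2030 = 313.8 L

314 L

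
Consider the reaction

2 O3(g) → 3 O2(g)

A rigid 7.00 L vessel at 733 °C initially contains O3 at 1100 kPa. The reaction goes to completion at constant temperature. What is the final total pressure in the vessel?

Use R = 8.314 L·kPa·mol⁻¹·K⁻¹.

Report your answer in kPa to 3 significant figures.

1650 kPa

Since T and V are fixed, P_final/P_initial = n_final/n_initial = 3/2.
P_final = (3/2) × 1100 = 1650 kPa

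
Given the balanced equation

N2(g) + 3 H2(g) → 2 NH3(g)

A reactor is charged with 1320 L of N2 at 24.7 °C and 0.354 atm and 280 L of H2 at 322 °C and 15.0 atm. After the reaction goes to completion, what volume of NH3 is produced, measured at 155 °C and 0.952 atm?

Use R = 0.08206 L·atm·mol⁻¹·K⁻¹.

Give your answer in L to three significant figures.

1410 L

n(N2) = PV/RT = (0.354 × 1320) / (0.08206 × 297.85) = 19.12 mol
n(H2) = PV/RT = (15.0 × 280) / (0.08206 × 595.15) = 86.00 mol
For 19.12 mol N2, stoichiometry requires (3/1) × 19.12 = 57.36 mol H2; 86.00 mol is available, so N2 is limiting.
n(NH3) = (2/1) × 19.12 = 38.24 mol
V(NH3) = nRT/P = 38.24 × 0.08206 × 428.15 / 0.952 = 1411 L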